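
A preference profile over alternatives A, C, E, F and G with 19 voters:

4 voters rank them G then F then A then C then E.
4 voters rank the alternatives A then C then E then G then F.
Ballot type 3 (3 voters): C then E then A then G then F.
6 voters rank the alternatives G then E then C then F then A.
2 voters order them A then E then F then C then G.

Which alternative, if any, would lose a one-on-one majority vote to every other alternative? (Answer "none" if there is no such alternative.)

Pairwise majorities:
A–C: A 10–9.
A vs E: A is ranked higher on 4+4+2 = 10 ballots, E on 9. A wins 10–9.
A vs F: 4+3+2 = 9 for A, 10 for F — F by 10–9.
A vs G: 4+3+2 = 9 for A, 10 for G — G by 10–9.
C vs E: C preferred on 4+4+3 = 11 ballots; C wins 11–8.
C vs F: C, 13–6.
C vs G: C preferred on 4+3+2 = 9 ballots; G wins 10–9.
E vs F: 15 to 4, E.
E–G: G 10–9.
F vs G: G, 17–2.
No alternative is winless: A beats C; C beats E; E beats F; F beats A; G beats A. There is no Condorcet loser.

none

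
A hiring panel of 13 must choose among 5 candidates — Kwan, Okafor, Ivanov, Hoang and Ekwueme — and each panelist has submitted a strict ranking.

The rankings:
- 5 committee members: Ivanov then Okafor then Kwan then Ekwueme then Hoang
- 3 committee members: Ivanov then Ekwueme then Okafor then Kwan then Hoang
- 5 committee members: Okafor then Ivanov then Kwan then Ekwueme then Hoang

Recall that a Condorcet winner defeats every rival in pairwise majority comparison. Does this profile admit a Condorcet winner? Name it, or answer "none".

Pairwise majorities:
Kwan vs Okafor: Okafor wins 13–0.
Kwan vs Ivanov: 0 to 13, Ivanov.
Kwan vs Hoang: Kwan is ranked higher on 5+3+5 = 13 ballots, Hoang on 0. Kwan wins 13–0.
Kwan vs Ekwueme: Kwan is ranked higher on 5+5 = 10 ballots, Ekwueme on 3. Kwan wins 10–3.
Okafor vs Ivanov: Okafor is ranked higher on 5 ballots, Ivanov on 8. Ivanov wins 8–5.
Okafor vs Hoang: 13 to 0, Okafor.
Okafor–Ekwueme: Okafor 10–3.
Ivanov vs Hoang: Ivanov is ranked higher on 5+3+5 = 13 ballots, Hoang on 0. Ivanov wins 13–0.
Ivanov vs Ekwueme: 5+3+5 = 13 for Ivanov, 0 for Ekwueme — Ivanov by 13–0.
Hoang vs Ekwueme: Ekwueme wins 13–0.
Ivanov beats each of Kwan, Okafor, Hoang, Ekwueme — Ivanov is the Condorcet winner.

Ivanov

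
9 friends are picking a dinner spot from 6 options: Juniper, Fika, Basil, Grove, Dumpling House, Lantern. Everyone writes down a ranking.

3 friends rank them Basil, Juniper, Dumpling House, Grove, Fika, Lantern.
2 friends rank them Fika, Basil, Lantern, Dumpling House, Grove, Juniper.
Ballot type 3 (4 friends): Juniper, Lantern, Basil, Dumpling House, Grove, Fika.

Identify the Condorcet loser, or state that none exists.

Head-to-head results (9 friends):
Juniper vs Fika: Juniper is ranked higher on 3+4 = 7 ballots, Fika on 2. Juniper wins 7–2.
Juniper vs Basil: 4 for Juniper, 5 for Basil — Basil by 5–4.
Juniper vs Grove: Juniper is ranked higher on 3+4 = 7 ballots, Grove on 2. Juniper wins 7–2.
Juniper vs Dumpling House: 7 to 2, Juniper.
Juniper vs Lantern: 7 to 2, Juniper.
Fika vs Basil: 2 to 7, Basil.
Fika vs Grove: 2 for Fika, 7 for Grove — Grove by 7–2.
Fika vs Dumpling House: 2 for Fika, 7 for Dumpling House — Dumpling House by 7–2.
Fika vs Lantern: 3+2 = 5 for Fika, 4 for Lantern — Fika by 5–4.
Basil–Grove: Basil 9–0.
Basil vs Dumpling House: 9 to 0, Basil.
Basil vs Lantern: Basil wins 5–4.
Grove–Dumpling House: Dumpling House 9–0.
Grove vs Lantern: Lantern wins 6–3.
Dumpling House vs Lantern: Lantern wins 6–3.
Every restaurant wins at least one matchup (Juniper beats Fika; Fika beats Lantern; Basil beats Juniper; Grove beats Fika; Dumpling House beats Fika; Lantern beats Grove), so there is no Condorcet loser.

none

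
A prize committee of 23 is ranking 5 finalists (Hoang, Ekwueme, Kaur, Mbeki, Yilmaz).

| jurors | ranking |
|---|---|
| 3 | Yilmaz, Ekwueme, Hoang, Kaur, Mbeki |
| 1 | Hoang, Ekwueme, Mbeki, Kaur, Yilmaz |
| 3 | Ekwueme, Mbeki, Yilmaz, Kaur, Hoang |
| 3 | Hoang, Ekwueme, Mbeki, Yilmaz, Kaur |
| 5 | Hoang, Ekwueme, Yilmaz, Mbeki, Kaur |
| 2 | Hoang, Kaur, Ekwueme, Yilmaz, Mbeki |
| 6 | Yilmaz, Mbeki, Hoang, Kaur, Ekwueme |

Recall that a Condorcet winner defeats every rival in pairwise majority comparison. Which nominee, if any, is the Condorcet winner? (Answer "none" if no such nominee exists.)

none

Pairwise majorities:
Hoang vs Ekwueme: Hoang wins 17–6.
Hoang–Kaur: Hoang 20–3.
Hoang vs Mbeki: Hoang wins 14–9.
Hoang vs Yilmaz: Yilmaz, 12–11.
Ekwueme vs Kaur: Ekwueme wins 15–8.
Ekwueme vs Mbeki: Ekwueme wins 17–6.
Ekwueme–Yilmaz: Ekwueme 14–9.
Kaur vs Mbeki: Mbeki, 18–5.
Kaur vs Yilmaz: Yilmaz wins 20–3.
Mbeki vs Yilmaz: Yilmaz, 16–7.
Every nominee loses at least once (Hoang loses to Yilmaz; Ekwueme loses to Hoang; Kaur loses to Hoang; Mbeki loses to Hoang; Yilmaz loses to Ekwueme). The majority relation contains the cycle Hoang → Ekwueme → Yilmaz → Hoang, so there is no Condorcet winner.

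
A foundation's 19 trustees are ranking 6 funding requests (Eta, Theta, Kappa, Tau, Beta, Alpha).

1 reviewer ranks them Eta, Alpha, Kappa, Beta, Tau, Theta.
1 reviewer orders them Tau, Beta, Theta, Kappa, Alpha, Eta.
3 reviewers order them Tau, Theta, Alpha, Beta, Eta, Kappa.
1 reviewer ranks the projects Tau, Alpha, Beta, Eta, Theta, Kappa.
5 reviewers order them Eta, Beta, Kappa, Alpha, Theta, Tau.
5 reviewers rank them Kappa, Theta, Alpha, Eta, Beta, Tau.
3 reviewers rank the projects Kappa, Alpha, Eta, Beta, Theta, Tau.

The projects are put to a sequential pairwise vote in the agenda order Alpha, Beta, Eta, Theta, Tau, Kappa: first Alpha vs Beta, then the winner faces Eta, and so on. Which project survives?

Kappa

Round 1: Alpha vs Beta — 13–6, Alpha advances.
Round 2: Alpha vs Eta — 13–6, Alpha advances.
Round 3: Alpha vs Theta — 10–9, Alpha advances.
Round 4: Alpha vs Tau — 14–5, Alpha advances.
Round 5: Alpha vs Kappa — 5–14, Kappa advances.
The agenda winner is Kappa.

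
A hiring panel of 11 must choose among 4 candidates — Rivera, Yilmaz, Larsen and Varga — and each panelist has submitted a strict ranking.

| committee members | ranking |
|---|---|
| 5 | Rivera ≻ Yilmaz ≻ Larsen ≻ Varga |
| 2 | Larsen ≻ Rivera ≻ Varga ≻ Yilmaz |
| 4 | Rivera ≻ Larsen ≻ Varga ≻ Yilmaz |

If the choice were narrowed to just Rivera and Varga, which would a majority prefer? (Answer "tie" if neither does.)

Ballots ranking Rivera above Varga: 5 + 2 + 4 = 11.
Ballots ranking Varga above Rivera: 11 − 11 = 0.
Rivera wins the head-to-head 11–0.

Rivera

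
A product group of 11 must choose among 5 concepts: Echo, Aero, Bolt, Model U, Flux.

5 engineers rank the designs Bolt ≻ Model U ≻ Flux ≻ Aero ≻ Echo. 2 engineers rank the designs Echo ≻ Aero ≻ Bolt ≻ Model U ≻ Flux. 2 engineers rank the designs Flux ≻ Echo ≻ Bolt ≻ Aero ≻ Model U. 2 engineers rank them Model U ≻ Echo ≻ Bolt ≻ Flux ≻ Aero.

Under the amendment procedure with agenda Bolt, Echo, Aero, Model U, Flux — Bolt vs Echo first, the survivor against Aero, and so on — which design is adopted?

Model U

Round 1: Bolt vs Echo — 5–6, Echo advances.
Round 2: Echo vs Aero — 6–5, Echo advances.
Round 3: Echo vs Model U — 4–7, Model U advances.
Round 4: Model U vs Flux — 9–2, Model U advances.
The agenda winner is Model U.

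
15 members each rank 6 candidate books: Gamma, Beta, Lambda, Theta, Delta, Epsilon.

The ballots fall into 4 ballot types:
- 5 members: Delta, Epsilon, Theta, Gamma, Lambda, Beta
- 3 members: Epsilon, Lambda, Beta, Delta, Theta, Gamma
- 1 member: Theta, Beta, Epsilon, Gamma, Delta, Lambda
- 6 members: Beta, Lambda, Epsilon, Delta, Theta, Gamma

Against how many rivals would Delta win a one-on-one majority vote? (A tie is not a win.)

2

Delta against each rival (15 members):
Delta vs Gamma: Delta, 14–1.
Delta vs Beta: Delta preferred on 5 ballots; Beta wins 10–5.
Delta–Lambda: Lambda 9–6.
Delta–Theta: Delta 14–1.
Delta vs Epsilon: Epsilon, 10–5.
Delta beats Gamma, Theta; loses to Beta, Lambda, Epsilon — 2 pairwise wins.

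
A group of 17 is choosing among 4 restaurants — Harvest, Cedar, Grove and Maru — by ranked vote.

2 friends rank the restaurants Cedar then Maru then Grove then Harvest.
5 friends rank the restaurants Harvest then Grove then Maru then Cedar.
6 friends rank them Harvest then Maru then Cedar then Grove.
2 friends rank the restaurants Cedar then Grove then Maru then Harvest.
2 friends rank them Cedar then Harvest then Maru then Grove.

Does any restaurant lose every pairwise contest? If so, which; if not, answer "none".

Grove

Head-to-head results (17 friends):
Harvest vs Cedar: 5+6 = 11 for Harvest, 6 for Cedar — Harvest by 11–6.
Harvest vs Grove: 5+6+2 = 13 for Harvest, 4 for Grove — Harvest by 13–4.
Harvest vs Maru: 13 to 4, Harvest.
Cedar vs Grove: Cedar is ranked higher on 2+6+2+2 = 12 ballots, Grove on 5. Cedar wins 12–5.
Cedar vs Maru: Cedar is ranked higher on 2+2+2 = 6 ballots, Maru on 11. Maru wins 11–6.
Grove vs Maru: Maru, 10–7.
Grove is beaten in every head-to-head and is the Condorcet loser.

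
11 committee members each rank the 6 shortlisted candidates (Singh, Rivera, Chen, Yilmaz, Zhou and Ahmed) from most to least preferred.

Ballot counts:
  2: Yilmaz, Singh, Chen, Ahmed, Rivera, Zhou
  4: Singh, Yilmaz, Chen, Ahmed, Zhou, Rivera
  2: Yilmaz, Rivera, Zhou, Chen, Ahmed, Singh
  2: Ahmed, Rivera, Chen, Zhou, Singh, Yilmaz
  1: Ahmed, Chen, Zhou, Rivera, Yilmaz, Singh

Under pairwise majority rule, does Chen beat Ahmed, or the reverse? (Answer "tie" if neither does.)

Ballots ranking Chen above Ahmed: 2 + 4 + 2 = 8.
Ballots ranking Ahmed above Chen: 11 − 8 = 3.
Chen wins the head-to-head 8–3.

Chen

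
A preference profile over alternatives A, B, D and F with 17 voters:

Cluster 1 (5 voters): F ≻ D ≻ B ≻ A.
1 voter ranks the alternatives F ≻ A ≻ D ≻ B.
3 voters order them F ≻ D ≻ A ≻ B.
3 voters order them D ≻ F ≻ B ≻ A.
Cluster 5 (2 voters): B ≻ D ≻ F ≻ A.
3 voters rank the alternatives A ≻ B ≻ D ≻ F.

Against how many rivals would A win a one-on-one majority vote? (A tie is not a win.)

A against each rival (17 voters):
A vs B: B wins 10–7.
A vs D: 1+3 = 4 for A, 13 for D — D by 13–4.
A vs F: F, 14–3.
A beats no one; loses to B, D, F — 0 pairwise wins.

0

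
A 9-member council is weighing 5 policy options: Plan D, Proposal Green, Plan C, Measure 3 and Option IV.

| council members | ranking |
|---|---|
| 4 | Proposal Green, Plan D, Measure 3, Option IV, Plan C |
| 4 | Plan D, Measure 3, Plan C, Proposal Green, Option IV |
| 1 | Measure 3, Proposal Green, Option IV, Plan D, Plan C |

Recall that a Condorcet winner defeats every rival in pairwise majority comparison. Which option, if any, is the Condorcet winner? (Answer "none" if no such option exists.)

none

Head-to-head results (9 council members):
Plan D vs Proposal Green: Proposal Green, 5–4.
Plan D vs Plan C: Plan D wins 9–0.
Plan D vs Measure 3: Plan D, 8–1.
Plan D–Option IV: Plan D 8–1.
Proposal Green vs Plan C: Proposal Green, 5–4.
Proposal Green vs Measure 3: Measure 3, 5–4.
Proposal Green–Option IV: Proposal Green 9–0.
Plan C vs Measure 3: Measure 3, 9–0.
Plan C–Option IV: Option IV 5–4.
Measure 3–Option IV: Measure 3 9–0.
No option is unbeaten: Plan D loses to Proposal Green; Proposal Green loses to Measure 3; Plan C loses to Plan D; Measure 3 loses to Plan D; Option IV loses to Plan D. In particular Plan D > Measure 3 > Proposal Green > Plan D is a majority cycle — no Condorcet winner exists.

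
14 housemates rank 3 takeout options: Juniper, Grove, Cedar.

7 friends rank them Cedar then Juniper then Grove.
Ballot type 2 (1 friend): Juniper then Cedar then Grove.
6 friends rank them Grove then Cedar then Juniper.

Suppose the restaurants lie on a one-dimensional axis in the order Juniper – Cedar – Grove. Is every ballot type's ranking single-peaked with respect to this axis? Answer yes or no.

yes

Axis positions: Juniper=1, Cedar=2, Grove=3.
Ballot type 1 (peak Cedar at position 2): ranking walks positions 2-1-3, expanding outward from the peak — single-peaked.
Ballot type 2 (peak Juniper at position 1): ranking walks positions 1-2-3, expanding outward from the peak — single-peaked.
Ballot type 3 (peak Grove at position 3): ranking walks positions 3-2-1, expanding outward from the peak — single-peaked.
Every ranking is single-peaked on this axis.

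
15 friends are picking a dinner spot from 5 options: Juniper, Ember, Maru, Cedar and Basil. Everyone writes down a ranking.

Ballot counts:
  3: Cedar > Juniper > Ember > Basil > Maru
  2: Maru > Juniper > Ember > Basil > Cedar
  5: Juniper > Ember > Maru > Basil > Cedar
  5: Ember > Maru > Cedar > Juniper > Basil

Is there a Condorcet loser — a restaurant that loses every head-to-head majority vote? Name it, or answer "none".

Head-to-head results (15 friends):
Juniper vs Ember: Juniper wins 10–5.
Juniper vs Maru: Juniper wins 8–7.
Juniper vs Cedar: 7 to 8, Cedar.
Juniper vs Basil: Juniper preferred on 3+2+5+5 = 15 ballots; Juniper wins 15–0.
Ember–Maru: Ember 13–2.
Ember vs Cedar: Ember, 12–3.
Ember–Basil: Ember 15–0.
Maru vs Cedar: Maru wins 12–3.
Maru vs Basil: Maru, 12–3.
Cedar vs Basil: Cedar wins 8–7.
Only Basil has no wins; Basil is the Condorcet loser.

Basil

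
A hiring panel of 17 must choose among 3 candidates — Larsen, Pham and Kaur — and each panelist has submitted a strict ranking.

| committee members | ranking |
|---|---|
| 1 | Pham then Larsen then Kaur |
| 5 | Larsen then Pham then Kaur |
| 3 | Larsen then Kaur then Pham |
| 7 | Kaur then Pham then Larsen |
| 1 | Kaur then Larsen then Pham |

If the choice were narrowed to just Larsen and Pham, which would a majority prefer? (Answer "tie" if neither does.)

Larsen

Ballots ranking Larsen above Pham: 5 + 3 + 1 = 9.
Ballots ranking Pham above Larsen: 17 − 9 = 8.
Larsen wins the head-to-head 9–8.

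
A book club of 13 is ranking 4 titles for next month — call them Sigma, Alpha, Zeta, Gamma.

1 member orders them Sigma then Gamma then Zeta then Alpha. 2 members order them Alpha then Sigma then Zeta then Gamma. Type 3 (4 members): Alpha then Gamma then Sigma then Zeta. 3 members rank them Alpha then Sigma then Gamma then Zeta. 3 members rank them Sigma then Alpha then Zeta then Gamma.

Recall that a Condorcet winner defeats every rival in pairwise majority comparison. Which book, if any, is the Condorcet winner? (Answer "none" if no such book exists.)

Pairwise majorities:
Sigma vs Alpha: Sigma preferred on 1+3 = 4 ballots; Alpha wins 9–4.
Sigma vs Zeta: Sigma preferred on 1+2+4+3+3 = 13 ballots; Sigma wins 13–0.
Sigma vs Gamma: Sigma wins 9–4.
Alpha vs Zeta: 2+4+3+3 = 12 for Alpha, 1 for Zeta — Alpha by 12–1.
Alpha vs Gamma: Alpha, 12–1.
Zeta vs Gamma: Gamma, 8–5.
Alpha beats each of Sigma, Zeta, Gamma — Alpha is the Condorcet winner.

Alpha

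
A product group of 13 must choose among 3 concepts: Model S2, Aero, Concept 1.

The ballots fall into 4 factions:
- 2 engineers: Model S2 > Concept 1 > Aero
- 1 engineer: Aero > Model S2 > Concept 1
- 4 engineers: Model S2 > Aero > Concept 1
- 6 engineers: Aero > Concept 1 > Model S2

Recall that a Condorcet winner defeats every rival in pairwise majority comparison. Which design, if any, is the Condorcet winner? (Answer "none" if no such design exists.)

Aero

Pairwise majorities:
Model S2 vs Aero: Model S2 preferred on 2+4 = 6 ballots; Aero wins 7–6.
Model S2 vs Concept 1: 2+1+4 = 7 for Model S2, 6 for Concept 1 — Model S2 by 7–6.
Aero vs Concept 1: Aero is ranked higher on 1+4+6 = 11 ballots, Concept 1 on 2. Aero wins 11–2.
Aero defeats every rival head-to-head and is the Condorcet winner.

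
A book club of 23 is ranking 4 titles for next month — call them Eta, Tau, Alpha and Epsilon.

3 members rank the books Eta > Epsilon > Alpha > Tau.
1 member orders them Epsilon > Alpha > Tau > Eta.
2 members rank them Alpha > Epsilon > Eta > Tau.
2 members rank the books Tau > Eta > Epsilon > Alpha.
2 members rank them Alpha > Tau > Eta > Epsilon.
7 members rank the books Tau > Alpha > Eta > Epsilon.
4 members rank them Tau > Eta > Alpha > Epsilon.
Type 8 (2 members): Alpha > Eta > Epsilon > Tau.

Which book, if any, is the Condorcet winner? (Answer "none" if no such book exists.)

Check each pair by majority over 23 ballots:
Eta vs Tau: Tau wins 16–7.
Eta vs Alpha: Alpha, 14–9.
Eta–Epsilon: Eta 20–3.
Tau vs Alpha: Tau wins 13–10.
Tau vs Epsilon: Tau, 15–8.
Alpha vs Epsilon: Alpha wins 17–6.
Tau wins every pairwise contest, so Tau is the Condorcet winner.

Tau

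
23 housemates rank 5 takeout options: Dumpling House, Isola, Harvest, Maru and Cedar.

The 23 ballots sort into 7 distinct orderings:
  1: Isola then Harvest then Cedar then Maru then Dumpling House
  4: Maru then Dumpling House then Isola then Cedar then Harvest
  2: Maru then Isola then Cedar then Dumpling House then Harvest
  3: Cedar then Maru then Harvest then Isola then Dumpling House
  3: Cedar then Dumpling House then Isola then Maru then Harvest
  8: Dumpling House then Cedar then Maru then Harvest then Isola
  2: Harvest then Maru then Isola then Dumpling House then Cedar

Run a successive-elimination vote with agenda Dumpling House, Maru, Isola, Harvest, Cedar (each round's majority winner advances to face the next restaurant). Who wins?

Cedar

Round 1: Dumpling House vs Maru — 11–12, Maru advances.
Round 2: Maru vs Isola — 19–4, Maru advances.
Round 3: Maru vs Harvest — 20–3, Maru advances.
Round 4: Maru vs Cedar — 8–15, Cedar advances.
The agenda winner is Cedar.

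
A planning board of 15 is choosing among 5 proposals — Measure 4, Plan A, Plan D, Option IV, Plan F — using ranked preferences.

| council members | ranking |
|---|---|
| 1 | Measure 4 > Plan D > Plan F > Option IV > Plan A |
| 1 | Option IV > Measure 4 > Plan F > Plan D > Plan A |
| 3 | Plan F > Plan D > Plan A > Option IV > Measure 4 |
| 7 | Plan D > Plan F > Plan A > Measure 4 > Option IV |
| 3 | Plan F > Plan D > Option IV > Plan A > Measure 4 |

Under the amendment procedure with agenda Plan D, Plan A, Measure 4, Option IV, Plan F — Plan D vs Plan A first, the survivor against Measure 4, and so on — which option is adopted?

Round 1: Plan D vs Plan A — 15–0, Plan D advances.
Round 2: Plan D vs Measure 4 — 13–2, Plan D advances.
Round 3: Plan D vs Option IV — 14–1, Plan D advances.
Round 4: Plan D vs Plan F — 8–7, Plan D advances.
Plan D survives the agenda.

Plan D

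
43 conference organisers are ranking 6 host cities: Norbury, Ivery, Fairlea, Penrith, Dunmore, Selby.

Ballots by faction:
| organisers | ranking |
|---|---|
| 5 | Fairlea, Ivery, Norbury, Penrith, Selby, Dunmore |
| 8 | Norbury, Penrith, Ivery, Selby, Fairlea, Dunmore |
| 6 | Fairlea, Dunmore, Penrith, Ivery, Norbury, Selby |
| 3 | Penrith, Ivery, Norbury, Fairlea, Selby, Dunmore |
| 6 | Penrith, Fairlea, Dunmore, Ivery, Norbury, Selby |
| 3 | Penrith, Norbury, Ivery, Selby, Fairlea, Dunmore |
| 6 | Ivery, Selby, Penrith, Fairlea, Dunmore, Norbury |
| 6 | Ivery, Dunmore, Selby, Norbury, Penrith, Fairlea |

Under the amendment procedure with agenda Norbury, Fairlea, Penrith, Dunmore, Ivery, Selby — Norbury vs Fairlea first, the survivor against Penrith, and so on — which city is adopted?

Round 1: Norbury vs Fairlea — 20–23, Fairlea advances.
Round 2: Fairlea vs Penrith — 11–32, Penrith advances.
Round 3: Penrith vs Dunmore — 31–12, Penrith advances.
Round 4: Penrith vs Ivery — 26–17, Penrith advances.
Round 5: Penrith vs Selby — 31–12, Penrith advances.
The agenda winner is Penrith.

Penrith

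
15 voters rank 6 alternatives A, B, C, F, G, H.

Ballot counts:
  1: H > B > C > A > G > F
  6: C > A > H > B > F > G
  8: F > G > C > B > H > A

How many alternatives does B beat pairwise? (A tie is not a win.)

2

B against each rival (15 voters):
B–A: B 9–6.
B vs C: B preferred on 1 ballot; C wins 14–1.
B vs F: 1+6 = 7 for B, 8 for F — F by 8–7.
B vs G: 7 to 8, G.
B–H: B 8–7.
B beats A, H; loses to C, F, G — 2 pairwise wins.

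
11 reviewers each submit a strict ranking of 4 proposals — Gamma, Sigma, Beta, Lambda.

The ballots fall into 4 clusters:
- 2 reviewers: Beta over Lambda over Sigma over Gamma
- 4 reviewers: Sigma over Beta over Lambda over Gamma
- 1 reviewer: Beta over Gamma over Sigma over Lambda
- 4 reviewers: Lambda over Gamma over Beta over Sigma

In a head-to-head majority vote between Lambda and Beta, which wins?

Ballots ranking Lambda above Beta: 4.
Ballots ranking Beta above Lambda: 11 − 4 = 7.
Beta wins the head-to-head 7–4.

Beta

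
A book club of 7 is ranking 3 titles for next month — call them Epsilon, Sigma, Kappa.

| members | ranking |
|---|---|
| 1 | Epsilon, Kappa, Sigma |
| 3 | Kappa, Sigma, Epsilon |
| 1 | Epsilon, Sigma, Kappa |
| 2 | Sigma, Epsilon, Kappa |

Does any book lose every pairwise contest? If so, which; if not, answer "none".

Pairwise majorities:
Epsilon vs Sigma: Epsilon preferred on 1+1 = 2 ballots; Sigma wins 5–2.
Epsilon vs Kappa: 1+1+2 = 4 for Epsilon, 3 for Kappa — Epsilon by 4–3.
Sigma vs Kappa: 3 to 4, Kappa.
Each book has at least one pairwise win (Epsilon beats Kappa; Sigma beats Epsilon; Kappa beats Sigma) — no Condorcet loser.

none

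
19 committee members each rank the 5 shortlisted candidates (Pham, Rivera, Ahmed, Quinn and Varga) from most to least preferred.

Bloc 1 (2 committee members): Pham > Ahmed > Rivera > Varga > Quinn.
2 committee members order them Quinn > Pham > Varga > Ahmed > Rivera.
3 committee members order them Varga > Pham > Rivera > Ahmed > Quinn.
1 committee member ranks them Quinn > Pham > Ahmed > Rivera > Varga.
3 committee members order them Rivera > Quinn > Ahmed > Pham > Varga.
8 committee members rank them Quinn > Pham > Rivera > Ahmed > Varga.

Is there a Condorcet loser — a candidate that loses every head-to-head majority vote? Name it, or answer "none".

Varga

Pairwise majorities:
Pham vs Rivera: Pham preferred on 2+2+3+1+8 = 16 ballots; Pham wins 16–3.
Pham vs Ahmed: Pham is ranked higher on 2+2+3+1+8 = 16 ballots, Ahmed on 3. Pham wins 16–3.
Pham vs Quinn: Quinn wins 14–5.
Pham vs Varga: 16 to 3, Pham.
Rivera–Ahmed: Rivera 14–5.
Rivera–Quinn: Quinn 11–8.
Rivera vs Varga: Rivera is ranked higher on 2+1+3+8 = 14 ballots, Varga on 5. Rivera wins 14–5.
Ahmed–Quinn: Quinn 14–5.
Ahmed vs Varga: Ahmed, 14–5.
Quinn vs Varga: 2+1+3+8 = 14 for Quinn, 5 for Varga — Quinn by 14–5.
Varga is beaten in every head-to-head and is the Condorcet loser.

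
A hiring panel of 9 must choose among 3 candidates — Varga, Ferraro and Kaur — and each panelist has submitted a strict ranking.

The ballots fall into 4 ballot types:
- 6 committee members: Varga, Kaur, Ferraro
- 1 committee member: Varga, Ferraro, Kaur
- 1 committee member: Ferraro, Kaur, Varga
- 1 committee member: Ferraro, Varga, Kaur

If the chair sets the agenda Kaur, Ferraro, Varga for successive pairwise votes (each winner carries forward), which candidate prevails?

Varga

Round 1: Kaur vs Ferraro — 6–3, Kaur advances.
Round 2: Kaur vs Varga — 1–8, Varga advances.
Varga survives the agenda.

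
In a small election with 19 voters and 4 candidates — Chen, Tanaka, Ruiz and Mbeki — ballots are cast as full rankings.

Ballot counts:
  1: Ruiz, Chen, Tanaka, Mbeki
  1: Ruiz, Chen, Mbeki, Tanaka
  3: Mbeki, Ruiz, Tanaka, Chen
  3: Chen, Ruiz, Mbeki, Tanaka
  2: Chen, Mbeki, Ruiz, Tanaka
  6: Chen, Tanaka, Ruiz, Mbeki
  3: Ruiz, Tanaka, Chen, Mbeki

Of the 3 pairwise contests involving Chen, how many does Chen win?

Chen against each rival (19 voters):
Chen vs Tanaka: 1+1+3+2+6 = 13 for Chen, 6 for Tanaka — Chen by 13–6.
Chen vs Ruiz: Chen is ranked higher on 3+2+6 = 11 ballots, Ruiz on 8. Chen wins 11–8.
Chen vs Mbeki: Chen is ranked higher on 1+1+3+2+6+3 = 16 ballots, Mbeki on 3. Chen wins 16–3.
Chen beats Tanaka, Ruiz, Mbeki — 3 pairwise wins.

3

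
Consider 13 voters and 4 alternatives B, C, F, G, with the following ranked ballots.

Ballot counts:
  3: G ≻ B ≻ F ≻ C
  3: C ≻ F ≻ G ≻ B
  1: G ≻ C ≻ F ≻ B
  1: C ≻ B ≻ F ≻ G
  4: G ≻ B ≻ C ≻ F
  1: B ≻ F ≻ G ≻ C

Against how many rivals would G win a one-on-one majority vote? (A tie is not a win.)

G against each rival (13 voters):
G vs B: G wins 11–2.
G vs C: G, 9–4.
G vs F: G wins 8–5.
G beats B, C, F — 3 pairwise wins.

3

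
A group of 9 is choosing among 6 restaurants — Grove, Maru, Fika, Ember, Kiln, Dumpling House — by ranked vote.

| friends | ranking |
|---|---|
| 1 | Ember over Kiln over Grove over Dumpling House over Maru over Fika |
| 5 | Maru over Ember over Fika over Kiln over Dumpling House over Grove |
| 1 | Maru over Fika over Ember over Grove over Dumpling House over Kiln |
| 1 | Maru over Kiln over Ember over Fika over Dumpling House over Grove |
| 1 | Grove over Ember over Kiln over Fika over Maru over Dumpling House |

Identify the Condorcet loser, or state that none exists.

Grove

Head-to-head results (9 friends):
Grove vs Maru: Maru wins 7–2.
Grove vs Fika: 1+1 = 2 for Grove, 7 for Fika — Fika by 7–2.
Grove–Ember: Ember 8–1.
Grove vs Kiln: Kiln, 7–2.
Grove vs Dumpling House: Dumpling House wins 6–3.
Maru vs Fika: 1+5+1+1 = 8 for Maru, 1 for Fika — Maru by 8–1.
Maru vs Ember: 7 to 2, Maru.
Maru–Kiln: Maru 7–2.
Maru vs Dumpling House: Maru wins 8–1.
Fika–Ember: Ember 8–1.
Fika–Kiln: Fika 6–3.
Fika vs Dumpling House: Fika wins 8–1.
Ember vs Kiln: 1+5+1+1 = 8 for Ember, 1 for Kiln — Ember by 8–1.
Ember vs Dumpling House: Ember is ranked higher on 1+5+1+1+1 = 9 ballots, Dumpling House on 0. Ember wins 9–0.
Kiln vs Dumpling House: Kiln is ranked higher on 1+5+1+1 = 8 ballots, Dumpling House on 1. Kiln wins 8–1.
Grove is beaten in every head-to-head and is the Condorcet loser.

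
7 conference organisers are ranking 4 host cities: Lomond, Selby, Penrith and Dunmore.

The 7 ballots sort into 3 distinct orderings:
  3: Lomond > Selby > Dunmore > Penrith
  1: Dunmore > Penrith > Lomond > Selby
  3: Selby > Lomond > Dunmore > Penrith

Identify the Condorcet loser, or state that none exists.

Penrith

Head-to-head results (7 organisers):
Lomond–Selby: Lomond 4–3.
Lomond vs Penrith: 3+3 = 6 for Lomond, 1 for Penrith — Lomond by 6–1.
Lomond vs Dunmore: Lomond is ranked higher on 3+3 = 6 ballots, Dunmore on 1. Lomond wins 6–1.
Selby vs Penrith: Selby preferred on 3+3 = 6 ballots; Selby wins 6–1.
Selby vs Dunmore: Selby wins 6–1.
Penrith vs Dunmore: Penrith is ranked higher on 0 ballots, Dunmore on 7. Dunmore wins 7–0.
Penrith loses to every other city — it is the Condorcet loser.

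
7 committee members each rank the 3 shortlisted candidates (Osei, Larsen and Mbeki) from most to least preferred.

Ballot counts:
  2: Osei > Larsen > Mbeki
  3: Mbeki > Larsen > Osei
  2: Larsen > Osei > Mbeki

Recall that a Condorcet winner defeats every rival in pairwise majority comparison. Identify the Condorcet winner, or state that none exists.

Pairwise majorities:
Osei vs Larsen: 2 to 5, Larsen.
Osei vs Mbeki: Osei is ranked higher on 2+2 = 4 ballots, Mbeki on 3. Osei wins 4–3.
Larsen vs Mbeki: 4 to 3, Larsen.
Larsen beats each of Osei, Mbeki — Larsen is the Condorcet winner.

Larsen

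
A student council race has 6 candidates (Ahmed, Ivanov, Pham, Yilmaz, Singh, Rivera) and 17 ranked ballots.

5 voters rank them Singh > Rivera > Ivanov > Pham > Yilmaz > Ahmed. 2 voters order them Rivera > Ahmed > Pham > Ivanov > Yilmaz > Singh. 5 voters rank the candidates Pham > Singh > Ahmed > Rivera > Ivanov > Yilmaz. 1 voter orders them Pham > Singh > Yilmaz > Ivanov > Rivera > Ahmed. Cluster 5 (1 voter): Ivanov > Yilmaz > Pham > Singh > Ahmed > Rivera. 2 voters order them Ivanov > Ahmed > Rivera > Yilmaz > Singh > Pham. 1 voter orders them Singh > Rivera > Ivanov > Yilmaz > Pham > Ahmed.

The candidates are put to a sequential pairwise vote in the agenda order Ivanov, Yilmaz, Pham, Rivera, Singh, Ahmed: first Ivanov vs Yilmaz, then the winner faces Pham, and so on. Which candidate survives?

Round 1: Ivanov vs Yilmaz — 16–1, Ivanov advances.
Round 2: Ivanov vs Pham — 9–8, Ivanov advances.
Round 3: Ivanov vs Rivera — 4–13, Rivera advances.
Round 4: Rivera vs Singh — 4–13, Singh advances.
Round 5: Singh vs Ahmed — 13–4, Singh advances.
Singh survives the agenda.

Singh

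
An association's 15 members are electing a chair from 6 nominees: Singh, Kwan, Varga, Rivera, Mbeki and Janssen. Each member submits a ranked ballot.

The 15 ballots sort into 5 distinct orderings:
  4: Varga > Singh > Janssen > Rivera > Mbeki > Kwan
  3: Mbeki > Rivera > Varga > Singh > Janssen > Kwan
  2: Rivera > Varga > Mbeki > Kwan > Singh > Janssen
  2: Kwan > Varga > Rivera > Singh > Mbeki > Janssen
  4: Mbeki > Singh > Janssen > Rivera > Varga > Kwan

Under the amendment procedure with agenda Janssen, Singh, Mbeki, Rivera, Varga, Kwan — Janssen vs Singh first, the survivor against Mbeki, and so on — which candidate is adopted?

Round 1: Janssen vs Singh — 0–15, Singh advances.
Round 2: Singh vs Mbeki — 6–9, Mbeki advances.
Round 3: Mbeki vs Rivera — 7–8, Rivera advances.
Round 4: Rivera vs Varga — 9–6, Rivera advances.
Round 5: Rivera vs Kwan — 13–2, Rivera advances.
The agenda winner is Rivera.

Rivera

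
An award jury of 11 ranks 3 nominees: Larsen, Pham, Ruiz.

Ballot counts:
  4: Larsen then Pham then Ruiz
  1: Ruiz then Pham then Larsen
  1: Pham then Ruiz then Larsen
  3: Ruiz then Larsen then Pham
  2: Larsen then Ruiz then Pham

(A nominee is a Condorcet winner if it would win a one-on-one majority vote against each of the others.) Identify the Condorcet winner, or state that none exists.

Larsen

Check each pair by majority over 11 ballots:
Larsen vs Pham: Larsen preferred on 4+3+2 = 9 ballots; Larsen wins 9–2.
Larsen vs Ruiz: 6 to 5, Larsen.
Pham vs Ruiz: 5 to 6, Ruiz.
Larsen wins every pairwise contest, so Larsen is the Condorcet winner.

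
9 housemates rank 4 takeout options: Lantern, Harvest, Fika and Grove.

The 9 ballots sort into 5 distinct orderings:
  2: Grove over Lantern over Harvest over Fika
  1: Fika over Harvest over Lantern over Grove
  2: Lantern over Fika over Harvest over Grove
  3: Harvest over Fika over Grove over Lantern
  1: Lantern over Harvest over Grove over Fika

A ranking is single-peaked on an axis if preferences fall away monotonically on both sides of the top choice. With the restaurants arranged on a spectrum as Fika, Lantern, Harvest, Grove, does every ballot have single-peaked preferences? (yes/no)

Axis positions: Fika=1, Lantern=2, Harvest=3, Grove=4.
Cluster 1: ranking walks positions 4-2-3-1; Lantern is ranked above Harvest even though Harvest lies between Lantern and the peak Grove on the axis — preferences dip and rise again. Not single-peaked.
Cluster 2: ranking walks positions 1-3-2-4; Harvest is ranked above Lantern even though Lantern lies between Harvest and the peak Fika on the axis — preferences dip and rise again. Not single-peaked.
Cluster 3 (peak Lantern at position 2): ranking walks positions 2-1-3-4, expanding outward from the peak — single-peaked.
Cluster 4: ranking walks positions 3-1-4-2; Fika is ranked above Lantern even though Lantern lies between Fika and the peak Harvest on the axis — preferences dip and rise again. Not single-peaked.
Cluster 5 (peak Lantern at position 2): ranking walks positions 2-3-4-1, expanding outward from the peak — single-peaked.
Cluster 1 violates single-peakedness, so the profile is not single-peaked on this axis.

no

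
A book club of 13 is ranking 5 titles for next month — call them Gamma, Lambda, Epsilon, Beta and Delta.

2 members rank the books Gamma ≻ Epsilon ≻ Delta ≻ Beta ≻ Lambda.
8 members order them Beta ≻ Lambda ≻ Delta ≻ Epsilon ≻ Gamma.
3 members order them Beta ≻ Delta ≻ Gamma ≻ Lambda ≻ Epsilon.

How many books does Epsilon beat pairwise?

1

Epsilon against each rival (13 members):
Epsilon vs Gamma: Epsilon is ranked higher on 8 ballots, Gamma on 5. Epsilon wins 8–5.
Epsilon vs Lambda: Lambda wins 11–2.
Epsilon vs Beta: Epsilon is ranked higher on 2 ballots, Beta on 11. Beta wins 11–2.
Epsilon vs Delta: Delta, 11–2.
Epsilon beats Gamma; loses to Lambda, Beta, Delta — 1 pairwise win.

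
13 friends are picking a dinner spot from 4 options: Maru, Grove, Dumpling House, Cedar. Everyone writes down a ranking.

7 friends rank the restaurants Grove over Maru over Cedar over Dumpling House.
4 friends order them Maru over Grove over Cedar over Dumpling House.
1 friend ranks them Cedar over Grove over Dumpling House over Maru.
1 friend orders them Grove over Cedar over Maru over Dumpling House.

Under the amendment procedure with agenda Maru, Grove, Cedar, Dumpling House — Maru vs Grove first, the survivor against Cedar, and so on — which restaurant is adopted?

Grove

Round 1: Maru vs Grove — 4–9, Grove advances.
Round 2: Grove vs Cedar — 12–1, Grove advances.
Round 3: Grove vs Dumpling House — 13–0, Grove advances.
Grove survives the agenda.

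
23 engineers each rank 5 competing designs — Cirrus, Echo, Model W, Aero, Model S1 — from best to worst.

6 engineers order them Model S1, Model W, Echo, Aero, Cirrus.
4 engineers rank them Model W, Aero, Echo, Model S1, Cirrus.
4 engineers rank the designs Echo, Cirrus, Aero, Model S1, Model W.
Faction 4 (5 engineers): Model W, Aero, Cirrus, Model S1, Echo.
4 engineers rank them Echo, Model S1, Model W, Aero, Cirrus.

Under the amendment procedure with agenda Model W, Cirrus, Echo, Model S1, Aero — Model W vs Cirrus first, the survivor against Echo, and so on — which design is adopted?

Aero

Round 1: Model W vs Cirrus — 19–4, Model W advances.
Round 2: Model W vs Echo — 15–8, Model W advances.
Round 3: Model W vs Model S1 — 9–14, Model S1 advances.
Round 4: Model S1 vs Aero — 10–13, Aero advances.
Aero survives the agenda.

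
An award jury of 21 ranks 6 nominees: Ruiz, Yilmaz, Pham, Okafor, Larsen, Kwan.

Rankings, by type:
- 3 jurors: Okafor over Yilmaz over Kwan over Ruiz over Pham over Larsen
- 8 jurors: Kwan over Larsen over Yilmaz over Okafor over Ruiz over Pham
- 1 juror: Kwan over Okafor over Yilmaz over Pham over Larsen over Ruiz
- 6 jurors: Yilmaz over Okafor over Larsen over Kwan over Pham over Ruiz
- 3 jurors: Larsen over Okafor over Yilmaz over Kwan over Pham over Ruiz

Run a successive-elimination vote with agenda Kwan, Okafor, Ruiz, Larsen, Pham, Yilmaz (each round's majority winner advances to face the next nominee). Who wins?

Larsen

Round 1: Kwan vs Okafor — 9–12, Okafor advances.
Round 2: Okafor vs Ruiz — 21–0, Okafor advances.
Round 3: Okafor vs Larsen — 10–11, Larsen advances.
Round 4: Larsen vs Pham — 17–4, Larsen advances.
Round 5: Larsen vs Yilmaz — 11–10, Larsen advances.
The agenda winner is Larsen.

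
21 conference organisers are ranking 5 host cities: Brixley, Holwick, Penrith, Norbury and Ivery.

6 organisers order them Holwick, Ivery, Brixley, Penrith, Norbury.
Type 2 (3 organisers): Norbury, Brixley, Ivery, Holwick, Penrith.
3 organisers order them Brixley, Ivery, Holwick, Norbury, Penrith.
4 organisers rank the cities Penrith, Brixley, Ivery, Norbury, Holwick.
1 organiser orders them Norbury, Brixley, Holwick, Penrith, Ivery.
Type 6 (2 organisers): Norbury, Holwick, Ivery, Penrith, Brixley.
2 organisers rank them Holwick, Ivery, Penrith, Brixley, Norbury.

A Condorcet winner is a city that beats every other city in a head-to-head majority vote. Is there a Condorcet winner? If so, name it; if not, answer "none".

Brixley

Check each pair by majority over 21 ballots:
Brixley vs Holwick: 3+3+4+1 = 11 for Brixley, 10 for Holwick — Brixley by 11–10.
Brixley vs Penrith: Brixley preferred on 6+3+3+1 = 13 ballots; Brixley wins 13–8.
Brixley vs Norbury: Brixley is ranked higher on 6+3+4+2 = 15 ballots, Norbury on 6. Brixley wins 15–6.
Brixley vs Ivery: 11 to 10, Brixley.
Holwick vs Penrith: Holwick preferred on 6+3+3+1+2+2 = 17 ballots; Holwick wins 17–4.
Holwick vs Norbury: Holwick preferred on 6+3+2 = 11 ballots; Holwick wins 11–10.
Holwick vs Ivery: Holwick preferred on 6+1+2+2 = 11 ballots; Holwick wins 11–10.
Penrith vs Norbury: Penrith preferred on 6+4+2 = 12 ballots; Penrith wins 12–9.
Penrith vs Ivery: 5 to 16, Ivery.
Norbury vs Ivery: Norbury preferred on 3+1+2 = 6 ballots; Ivery wins 15–6.
Only Brixley has no losses; Brixley is the Condorcet winner.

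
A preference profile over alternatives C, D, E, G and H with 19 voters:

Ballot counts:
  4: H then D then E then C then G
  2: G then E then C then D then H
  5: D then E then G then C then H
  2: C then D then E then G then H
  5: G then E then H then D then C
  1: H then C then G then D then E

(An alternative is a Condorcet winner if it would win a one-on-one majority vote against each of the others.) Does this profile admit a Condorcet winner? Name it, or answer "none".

none

Check each pair by majority over 19 ballots:
C–D: D 14–5.
C vs E: E, 16–3.
C–G: G 12–7.
C vs H: H, 10–9.
D vs E: D, 12–7.
D vs G: D, 11–8.
D vs H: H wins 10–9.
E vs G: E, 11–8.
E vs H: E, 14–5.
G vs H: G wins 14–5.
Every alternative loses at least once (C loses to D; D loses to H; E loses to D; G loses to D; H loses to E). The majority relation contains the cycle D > E > H > D, so there is no Condorcet winner.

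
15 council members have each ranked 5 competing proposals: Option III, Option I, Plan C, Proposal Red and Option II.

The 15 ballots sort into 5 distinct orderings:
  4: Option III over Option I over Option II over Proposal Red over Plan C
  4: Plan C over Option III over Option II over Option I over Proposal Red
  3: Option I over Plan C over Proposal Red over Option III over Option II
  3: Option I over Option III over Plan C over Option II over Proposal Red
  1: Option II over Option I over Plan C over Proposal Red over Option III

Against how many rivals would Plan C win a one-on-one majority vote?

3

Plan C against each rival (15 council members):
Plan C–Option III: Plan C 8–7.
Plan C vs Option I: Plan C is ranked higher on 4 ballots, Option I on 11. Option I wins 11–4.
Plan C vs Proposal Red: 11 to 4, Plan C.
Plan C vs Option II: Plan C, 10–5.
Plan C beats Option III, Proposal Red, Option II; loses to Option I — 3 pairwise wins.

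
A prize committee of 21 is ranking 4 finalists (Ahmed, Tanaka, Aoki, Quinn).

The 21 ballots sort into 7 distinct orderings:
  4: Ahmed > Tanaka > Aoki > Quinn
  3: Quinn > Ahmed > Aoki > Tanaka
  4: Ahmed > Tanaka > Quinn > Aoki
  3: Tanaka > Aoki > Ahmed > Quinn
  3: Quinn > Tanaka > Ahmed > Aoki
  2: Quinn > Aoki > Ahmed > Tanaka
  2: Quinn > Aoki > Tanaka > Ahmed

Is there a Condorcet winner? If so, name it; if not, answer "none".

Ahmed

Pairwise majorities:
Ahmed vs Tanaka: Ahmed is ranked higher on 4+3+4+2 = 13 ballots, Tanaka on 8. Ahmed wins 13–8.
Ahmed vs Aoki: Ahmed preferred on 4+3+4+3 = 14 ballots; Ahmed wins 14–7.
Ahmed vs Quinn: Ahmed is ranked higher on 4+4+3 = 11 ballots, Quinn on 10. Ahmed wins 11–10.
Tanaka vs Aoki: 14 to 7, Tanaka.
Tanaka vs Quinn: 11 to 10, Tanaka.
Aoki vs Quinn: Aoki preferred on 4+3 = 7 ballots; Quinn wins 14–7.
Only Ahmed has no losses; Ahmed is the Condorcet winner.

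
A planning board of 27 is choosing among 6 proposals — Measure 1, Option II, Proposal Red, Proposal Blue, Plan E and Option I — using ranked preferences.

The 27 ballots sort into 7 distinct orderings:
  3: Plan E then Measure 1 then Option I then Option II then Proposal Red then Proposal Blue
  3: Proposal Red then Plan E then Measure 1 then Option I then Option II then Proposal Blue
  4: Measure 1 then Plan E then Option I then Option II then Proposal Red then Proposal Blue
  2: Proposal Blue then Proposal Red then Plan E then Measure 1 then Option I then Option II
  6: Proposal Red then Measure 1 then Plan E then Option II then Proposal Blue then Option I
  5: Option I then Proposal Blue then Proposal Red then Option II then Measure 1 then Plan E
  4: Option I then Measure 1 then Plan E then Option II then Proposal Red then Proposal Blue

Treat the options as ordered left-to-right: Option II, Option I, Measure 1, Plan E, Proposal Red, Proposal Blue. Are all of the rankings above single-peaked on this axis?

Axis positions: Option II=1, Option I=2, Measure 1=3, Plan E=4, Proposal Red=5, Proposal Blue=6.
Type 1 (peak Plan E at position 4): ranking walks positions 4-3-2-1-5-6, expanding outward from the peak — single-peaked.
Type 2 (peak Proposal Red at position 5): ranking walks positions 5-4-3-2-1-6, expanding outward from the peak — single-peaked.
Type 3 (peak Measure 1 at position 3): ranking walks positions 3-4-2-1-5-6, expanding outward from the peak — single-peaked.
Type 4 (peak Proposal Blue at position 6): ranking walks positions 6-5-4-3-2-1, expanding outward from the peak — single-peaked.
Type 5: ranking walks positions 5-3-4-1-6-2; Measure 1 is ranked above Plan E even though Plan E lies between Measure 1 and the peak Proposal Red on the axis — preferences dip and rise again. Not single-peaked.
Type 6: ranking walks positions 2-6-5-1-3-4; Proposal Blue is ranked above Measure 1 even though Measure 1 lies between Proposal Blue and the peak Option I on the axis — preferences dip and rise again. Not single-peaked.
Type 7 (peak Option I at position 2): ranking walks positions 2-3-4-1-5-6, expanding outward from the peak — single-peaked.
Type 5 violates single-peakedness, so the profile is not single-peaked on this axis.

no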